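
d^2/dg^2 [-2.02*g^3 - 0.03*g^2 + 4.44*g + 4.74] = -12.12*g - 0.06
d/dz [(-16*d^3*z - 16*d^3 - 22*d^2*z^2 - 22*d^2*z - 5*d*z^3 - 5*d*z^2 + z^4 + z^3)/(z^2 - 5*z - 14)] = (16*d^3*z^2 + 32*d^3*z + 144*d^3 + 132*d^2*z^2 + 616*d^2*z + 308*d^2 - 5*d*z^4 + 50*d*z^3 + 235*d*z^2 + 140*d*z + 2*z^5 - 14*z^4 - 66*z^3 - 42*z^2)/(z^4 - 10*z^3 - 3*z^2 + 140*z + 196)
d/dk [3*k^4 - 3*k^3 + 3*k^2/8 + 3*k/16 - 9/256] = 12*k^3 - 9*k^2 + 3*k/4 + 3/16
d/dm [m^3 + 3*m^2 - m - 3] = 3*m^2 + 6*m - 1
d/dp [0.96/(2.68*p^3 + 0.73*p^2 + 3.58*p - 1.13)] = (-7.7184*p^2 - 1.4016*p - 3.4368)/(2.68*p^3 + 0.73*p^2 + 3.58*p - 1.13)^2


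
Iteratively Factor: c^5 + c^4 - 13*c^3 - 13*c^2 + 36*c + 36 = (c - 3)*(c^4 + 4*c^3 - c^2 - 16*c - 12) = (c - 3)*(c + 1)*(c^3 + 3*c^2 - 4*c - 12) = (c - 3)*(c - 2)*(c + 1)*(c^2 + 5*c + 6) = (c - 3)*(c - 2)*(c + 1)*(c + 3)*(c + 2)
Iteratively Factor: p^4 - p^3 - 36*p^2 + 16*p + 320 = (p + 4)*(p^3 - 5*p^2 - 16*p + 80) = (p + 4)^2*(p^2 - 9*p + 20) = (p - 4)*(p + 4)^2*(p - 5)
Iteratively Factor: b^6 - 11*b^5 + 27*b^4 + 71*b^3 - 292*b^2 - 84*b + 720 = (b + 2)*(b^5 - 13*b^4 + 53*b^3 - 35*b^2 - 222*b + 360) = (b - 3)*(b + 2)*(b^4 - 10*b^3 + 23*b^2 + 34*b - 120) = (b - 4)*(b - 3)*(b + 2)*(b^3 - 6*b^2 - b + 30) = (b - 5)*(b - 4)*(b - 3)*(b + 2)*(b^2 - b - 6) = (b - 5)*(b - 4)*(b - 3)*(b + 2)^2*(b - 3)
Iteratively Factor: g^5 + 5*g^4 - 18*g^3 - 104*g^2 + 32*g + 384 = (g + 4)*(g^4 + g^3 - 22*g^2 - 16*g + 96) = (g - 4)*(g + 4)*(g^3 + 5*g^2 - 2*g - 24) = (g - 4)*(g - 2)*(g + 4)*(g^2 + 7*g + 12) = (g - 4)*(g - 2)*(g + 3)*(g + 4)*(g + 4)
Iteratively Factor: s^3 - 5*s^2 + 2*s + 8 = (s - 4)*(s^2 - s - 2) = (s - 4)*(s - 2)*(s + 1)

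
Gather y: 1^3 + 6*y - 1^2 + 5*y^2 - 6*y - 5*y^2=0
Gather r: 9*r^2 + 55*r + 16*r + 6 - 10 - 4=9*r^2 + 71*r - 8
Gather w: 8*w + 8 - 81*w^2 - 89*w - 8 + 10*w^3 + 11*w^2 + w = 10*w^3 - 70*w^2 - 80*w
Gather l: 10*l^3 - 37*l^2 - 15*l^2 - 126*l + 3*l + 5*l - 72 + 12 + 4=10*l^3 - 52*l^2 - 118*l - 56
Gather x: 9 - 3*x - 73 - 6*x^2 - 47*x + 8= -6*x^2 - 50*x - 56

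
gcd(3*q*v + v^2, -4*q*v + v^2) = v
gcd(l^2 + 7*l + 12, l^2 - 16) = l + 4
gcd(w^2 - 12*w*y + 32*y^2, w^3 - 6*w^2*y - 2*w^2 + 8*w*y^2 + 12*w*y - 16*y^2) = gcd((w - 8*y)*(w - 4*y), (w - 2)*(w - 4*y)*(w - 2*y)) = -w + 4*y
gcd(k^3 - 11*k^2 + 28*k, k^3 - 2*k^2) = k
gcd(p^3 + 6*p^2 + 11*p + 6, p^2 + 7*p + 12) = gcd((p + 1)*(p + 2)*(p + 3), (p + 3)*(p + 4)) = p + 3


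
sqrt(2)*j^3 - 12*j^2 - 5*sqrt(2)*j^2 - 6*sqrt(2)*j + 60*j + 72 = (j - 6)*(j - 6*sqrt(2))*(sqrt(2)*j + sqrt(2))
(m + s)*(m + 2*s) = m^2 + 3*m*s + 2*s^2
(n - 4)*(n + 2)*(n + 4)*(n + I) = n^4 + 2*n^3 + I*n^3 - 16*n^2 + 2*I*n^2 - 32*n - 16*I*n - 32*I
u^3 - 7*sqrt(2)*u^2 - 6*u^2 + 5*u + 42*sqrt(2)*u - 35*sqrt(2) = (u - 5)*(u - 1)*(u - 7*sqrt(2))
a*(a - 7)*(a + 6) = a^3 - a^2 - 42*a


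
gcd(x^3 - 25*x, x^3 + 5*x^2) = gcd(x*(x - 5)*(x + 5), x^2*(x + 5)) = x^2 + 5*x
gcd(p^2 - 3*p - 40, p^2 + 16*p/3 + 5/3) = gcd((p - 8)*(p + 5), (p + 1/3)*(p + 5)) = p + 5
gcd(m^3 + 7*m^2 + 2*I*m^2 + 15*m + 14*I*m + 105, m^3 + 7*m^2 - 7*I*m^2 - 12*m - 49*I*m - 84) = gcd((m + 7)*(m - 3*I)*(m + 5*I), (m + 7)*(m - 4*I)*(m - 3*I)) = m^2 + m*(7 - 3*I) - 21*I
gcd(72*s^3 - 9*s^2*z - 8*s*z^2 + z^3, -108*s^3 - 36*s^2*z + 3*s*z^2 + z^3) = 3*s + z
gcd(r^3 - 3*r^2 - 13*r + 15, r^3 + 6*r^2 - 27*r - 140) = r - 5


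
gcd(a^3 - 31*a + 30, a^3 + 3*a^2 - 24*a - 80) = a - 5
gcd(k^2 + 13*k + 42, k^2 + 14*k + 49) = k + 7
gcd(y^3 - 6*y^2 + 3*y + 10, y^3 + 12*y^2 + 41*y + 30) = y + 1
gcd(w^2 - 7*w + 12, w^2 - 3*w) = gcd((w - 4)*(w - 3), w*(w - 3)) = w - 3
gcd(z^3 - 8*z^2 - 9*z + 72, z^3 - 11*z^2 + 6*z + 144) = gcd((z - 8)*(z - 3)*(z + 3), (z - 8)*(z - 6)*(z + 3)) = z^2 - 5*z - 24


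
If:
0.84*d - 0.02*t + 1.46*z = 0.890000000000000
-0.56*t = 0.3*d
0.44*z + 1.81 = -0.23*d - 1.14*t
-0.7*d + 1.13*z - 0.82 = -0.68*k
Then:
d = 3.26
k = 6.71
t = -1.75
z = -1.29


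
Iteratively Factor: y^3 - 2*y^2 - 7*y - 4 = (y - 4)*(y^2 + 2*y + 1) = (y - 4)*(y + 1)*(y + 1)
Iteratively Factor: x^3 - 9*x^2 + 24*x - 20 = (x - 2)*(x^2 - 7*x + 10) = (x - 2)^2*(x - 5)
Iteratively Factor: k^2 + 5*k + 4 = (k + 4)*(k + 1)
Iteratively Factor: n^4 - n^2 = (n)*(n^3 - n) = n*(n + 1)*(n^2 - n) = n^2*(n + 1)*(n - 1)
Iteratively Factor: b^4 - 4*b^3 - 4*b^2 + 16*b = (b)*(b^3 - 4*b^2 - 4*b + 16) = b*(b - 4)*(b^2 - 4) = b*(b - 4)*(b + 2)*(b - 2)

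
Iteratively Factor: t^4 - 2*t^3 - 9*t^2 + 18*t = (t + 3)*(t^3 - 5*t^2 + 6*t) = (t - 2)*(t + 3)*(t^2 - 3*t) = t*(t - 2)*(t + 3)*(t - 3)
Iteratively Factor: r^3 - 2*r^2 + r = (r - 1)*(r^2 - r) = r*(r - 1)*(r - 1)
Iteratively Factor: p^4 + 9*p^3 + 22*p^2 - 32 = (p + 2)*(p^3 + 7*p^2 + 8*p - 16) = (p - 1)*(p + 2)*(p^2 + 8*p + 16) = (p - 1)*(p + 2)*(p + 4)*(p + 4)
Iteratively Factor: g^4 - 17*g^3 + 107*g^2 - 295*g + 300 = (g - 3)*(g^3 - 14*g^2 + 65*g - 100) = (g - 5)*(g - 3)*(g^2 - 9*g + 20) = (g - 5)^2*(g - 3)*(g - 4)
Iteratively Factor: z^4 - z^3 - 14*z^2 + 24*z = (z + 4)*(z^3 - 5*z^2 + 6*z) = (z - 2)*(z + 4)*(z^2 - 3*z) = (z - 3)*(z - 2)*(z + 4)*(z)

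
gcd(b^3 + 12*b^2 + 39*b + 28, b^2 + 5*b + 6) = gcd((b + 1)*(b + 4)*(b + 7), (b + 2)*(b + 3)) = 1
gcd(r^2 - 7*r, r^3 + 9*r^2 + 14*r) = r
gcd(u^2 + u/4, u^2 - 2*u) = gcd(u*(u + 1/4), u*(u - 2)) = u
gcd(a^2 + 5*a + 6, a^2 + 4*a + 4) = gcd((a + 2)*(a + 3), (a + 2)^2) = a + 2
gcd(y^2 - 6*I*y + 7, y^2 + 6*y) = 1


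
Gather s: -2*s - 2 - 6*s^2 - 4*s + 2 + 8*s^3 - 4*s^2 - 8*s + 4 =8*s^3 - 10*s^2 - 14*s + 4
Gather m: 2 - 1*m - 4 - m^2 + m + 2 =-m^2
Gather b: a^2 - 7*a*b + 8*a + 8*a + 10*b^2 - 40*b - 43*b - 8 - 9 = a^2 + 16*a + 10*b^2 + b*(-7*a - 83) - 17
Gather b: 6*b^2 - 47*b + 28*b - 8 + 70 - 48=6*b^2 - 19*b + 14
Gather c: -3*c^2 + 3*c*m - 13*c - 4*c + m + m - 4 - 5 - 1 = -3*c^2 + c*(3*m - 17) + 2*m - 10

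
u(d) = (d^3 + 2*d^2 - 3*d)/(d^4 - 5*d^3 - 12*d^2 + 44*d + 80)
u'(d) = (3*d^2 + 4*d - 3)/(d^4 - 5*d^3 - 12*d^2 + 44*d + 80) + (d^3 + 2*d^2 - 3*d)*(-4*d^3 + 15*d^2 + 24*d - 44)/(d^4 - 5*d^3 - 12*d^2 + 44*d + 80)^2 = (-d^5 - 2*d^4 + 11*d^3 + 36*d^2 + 220*d - 120)/(d^7 - 12*d^6 + 25*d^5 + 158*d^4 - 452*d^3 - 952*d^2 + 1920*d + 3200)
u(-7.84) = -0.06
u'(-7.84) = -0.00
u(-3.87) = -0.07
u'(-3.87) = 0.02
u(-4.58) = -0.07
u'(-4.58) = 0.00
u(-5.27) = -0.07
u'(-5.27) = -0.00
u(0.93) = -0.00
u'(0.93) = 0.03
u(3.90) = 20.38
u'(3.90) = 230.63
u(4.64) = -12.70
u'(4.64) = -19.50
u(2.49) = 0.27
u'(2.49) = 0.50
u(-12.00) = -0.05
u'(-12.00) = 0.00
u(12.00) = 0.18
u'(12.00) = -0.03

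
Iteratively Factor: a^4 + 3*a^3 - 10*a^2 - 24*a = (a + 4)*(a^3 - a^2 - 6*a) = a*(a + 4)*(a^2 - a - 6) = a*(a - 3)*(a + 4)*(a + 2)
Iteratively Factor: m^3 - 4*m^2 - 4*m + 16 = (m + 2)*(m^2 - 6*m + 8) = (m - 2)*(m + 2)*(m - 4)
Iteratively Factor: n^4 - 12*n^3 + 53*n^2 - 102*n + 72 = (n - 2)*(n^3 - 10*n^2 + 33*n - 36) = (n - 4)*(n - 2)*(n^2 - 6*n + 9) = (n - 4)*(n - 3)*(n - 2)*(n - 3)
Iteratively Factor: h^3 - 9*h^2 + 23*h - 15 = (h - 1)*(h^2 - 8*h + 15) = (h - 5)*(h - 1)*(h - 3)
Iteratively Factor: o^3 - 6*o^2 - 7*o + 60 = (o - 4)*(o^2 - 2*o - 15) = (o - 4)*(o + 3)*(o - 5)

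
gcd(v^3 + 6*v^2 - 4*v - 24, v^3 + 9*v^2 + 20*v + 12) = v^2 + 8*v + 12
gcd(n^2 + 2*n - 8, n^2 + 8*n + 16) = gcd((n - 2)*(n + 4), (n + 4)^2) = n + 4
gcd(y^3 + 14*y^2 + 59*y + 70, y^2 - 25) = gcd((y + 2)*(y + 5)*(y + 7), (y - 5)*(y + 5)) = y + 5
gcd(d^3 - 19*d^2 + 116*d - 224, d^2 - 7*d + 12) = d - 4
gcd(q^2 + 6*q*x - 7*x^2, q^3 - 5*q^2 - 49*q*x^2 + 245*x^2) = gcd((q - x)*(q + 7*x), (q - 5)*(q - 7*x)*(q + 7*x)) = q + 7*x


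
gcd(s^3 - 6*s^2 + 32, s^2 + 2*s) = s + 2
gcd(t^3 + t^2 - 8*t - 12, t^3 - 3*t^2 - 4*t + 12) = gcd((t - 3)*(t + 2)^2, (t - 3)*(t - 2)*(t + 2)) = t^2 - t - 6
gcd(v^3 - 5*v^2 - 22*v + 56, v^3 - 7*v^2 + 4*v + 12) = v - 2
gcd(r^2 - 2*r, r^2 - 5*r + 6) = r - 2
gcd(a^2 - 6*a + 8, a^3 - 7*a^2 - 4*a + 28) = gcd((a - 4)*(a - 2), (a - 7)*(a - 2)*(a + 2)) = a - 2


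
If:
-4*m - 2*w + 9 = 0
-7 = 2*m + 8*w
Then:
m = 43/14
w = -23/14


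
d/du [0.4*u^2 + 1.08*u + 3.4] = 0.8*u + 1.08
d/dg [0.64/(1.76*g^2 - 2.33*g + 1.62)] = (1.4912 - 2.2528*g)/(1.76*g^2 - 2.33*g + 1.62)^2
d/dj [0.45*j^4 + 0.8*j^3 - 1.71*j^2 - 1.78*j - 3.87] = 1.8*j^3 + 2.4*j^2 - 3.42*j - 1.78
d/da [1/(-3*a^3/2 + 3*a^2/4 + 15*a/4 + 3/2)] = 4*(6*a^2 - 2*a - 5)/(3*(-2*a^3 + a^2 + 5*a + 2)^2)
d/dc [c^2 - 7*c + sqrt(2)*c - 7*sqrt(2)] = 2*c - 7 + sqrt(2)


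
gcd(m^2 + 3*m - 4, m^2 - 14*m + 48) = 1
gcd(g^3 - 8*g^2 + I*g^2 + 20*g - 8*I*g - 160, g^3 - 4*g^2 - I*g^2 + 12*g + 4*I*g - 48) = g - 4*I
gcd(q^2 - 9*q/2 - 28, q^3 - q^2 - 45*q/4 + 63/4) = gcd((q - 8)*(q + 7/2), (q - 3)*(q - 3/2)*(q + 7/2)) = q + 7/2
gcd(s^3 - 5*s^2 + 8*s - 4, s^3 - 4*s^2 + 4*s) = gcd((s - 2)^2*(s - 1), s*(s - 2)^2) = s^2 - 4*s + 4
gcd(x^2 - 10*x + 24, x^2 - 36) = x - 6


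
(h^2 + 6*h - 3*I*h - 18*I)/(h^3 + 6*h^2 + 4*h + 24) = (h - 3*I)/(h^2 + 4)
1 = 1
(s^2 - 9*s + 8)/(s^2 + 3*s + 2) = (s^2 - 9*s + 8)/(s^2 + 3*s + 2)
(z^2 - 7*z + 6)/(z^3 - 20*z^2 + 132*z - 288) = (z - 1)/(z^2 - 14*z + 48)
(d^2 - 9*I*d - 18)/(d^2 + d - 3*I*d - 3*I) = (d - 6*I)/(d + 1)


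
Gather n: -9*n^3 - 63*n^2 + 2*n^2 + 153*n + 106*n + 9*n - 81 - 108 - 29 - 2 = -9*n^3 - 61*n^2 + 268*n - 220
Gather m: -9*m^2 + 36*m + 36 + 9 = -9*m^2 + 36*m + 45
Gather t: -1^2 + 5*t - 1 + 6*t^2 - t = 6*t^2 + 4*t - 2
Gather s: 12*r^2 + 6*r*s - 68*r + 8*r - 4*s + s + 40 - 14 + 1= 12*r^2 - 60*r + s*(6*r - 3) + 27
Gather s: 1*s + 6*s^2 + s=6*s^2 + 2*s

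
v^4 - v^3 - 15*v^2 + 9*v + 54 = (v - 3)^2*(v + 2)*(v + 3)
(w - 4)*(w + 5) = w^2 + w - 20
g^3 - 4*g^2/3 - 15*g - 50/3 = (g - 5)*(g + 5/3)*(g + 2)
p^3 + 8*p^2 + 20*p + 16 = (p + 2)^2*(p + 4)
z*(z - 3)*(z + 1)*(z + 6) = z^4 + 4*z^3 - 15*z^2 - 18*z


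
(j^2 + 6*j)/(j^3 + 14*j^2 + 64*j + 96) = j/(j^2 + 8*j + 16)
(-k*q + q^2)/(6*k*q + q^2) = (-k + q)/(6*k + q)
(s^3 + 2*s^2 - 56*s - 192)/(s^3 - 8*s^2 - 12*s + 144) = (s^2 - 2*s - 48)/(s^2 - 12*s + 36)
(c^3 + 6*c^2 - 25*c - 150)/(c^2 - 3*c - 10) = (c^2 + 11*c + 30)/(c + 2)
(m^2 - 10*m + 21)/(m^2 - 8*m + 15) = (m - 7)/(m - 5)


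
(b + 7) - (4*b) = 7 - 3*b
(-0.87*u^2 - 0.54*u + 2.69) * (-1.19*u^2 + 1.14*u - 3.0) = 1.0353*u^4 - 0.3492*u^3 - 1.2067*u^2 + 4.6866*u - 8.07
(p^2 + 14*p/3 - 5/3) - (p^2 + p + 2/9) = 11*p/3 - 17/9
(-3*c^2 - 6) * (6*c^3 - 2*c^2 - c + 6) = -18*c^5 + 6*c^4 - 33*c^3 - 6*c^2 + 6*c - 36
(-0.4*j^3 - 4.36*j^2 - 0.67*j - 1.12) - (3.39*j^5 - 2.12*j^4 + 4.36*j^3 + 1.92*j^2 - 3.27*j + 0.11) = -3.39*j^5 + 2.12*j^4 - 4.76*j^3 - 6.28*j^2 + 2.6*j - 1.23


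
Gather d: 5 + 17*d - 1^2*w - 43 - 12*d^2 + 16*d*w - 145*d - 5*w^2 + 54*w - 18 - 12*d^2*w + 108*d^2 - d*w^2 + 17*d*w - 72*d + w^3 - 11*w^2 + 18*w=d^2*(96 - 12*w) + d*(-w^2 + 33*w - 200) + w^3 - 16*w^2 + 71*w - 56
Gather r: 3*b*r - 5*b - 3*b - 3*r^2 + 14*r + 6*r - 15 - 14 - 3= -8*b - 3*r^2 + r*(3*b + 20) - 32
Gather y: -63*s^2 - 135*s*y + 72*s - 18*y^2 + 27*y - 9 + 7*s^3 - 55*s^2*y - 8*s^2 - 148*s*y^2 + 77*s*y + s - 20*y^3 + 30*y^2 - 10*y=7*s^3 - 71*s^2 + 73*s - 20*y^3 + y^2*(12 - 148*s) + y*(-55*s^2 - 58*s + 17) - 9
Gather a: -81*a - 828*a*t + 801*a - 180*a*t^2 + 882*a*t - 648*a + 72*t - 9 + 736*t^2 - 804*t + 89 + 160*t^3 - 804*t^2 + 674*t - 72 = a*(-180*t^2 + 54*t + 72) + 160*t^3 - 68*t^2 - 58*t + 8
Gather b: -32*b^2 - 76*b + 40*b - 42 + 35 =-32*b^2 - 36*b - 7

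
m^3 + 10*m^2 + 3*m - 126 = (m - 3)*(m + 6)*(m + 7)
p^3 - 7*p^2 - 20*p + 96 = (p - 8)*(p - 3)*(p + 4)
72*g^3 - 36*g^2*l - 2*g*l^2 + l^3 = (-6*g + l)*(-2*g + l)*(6*g + l)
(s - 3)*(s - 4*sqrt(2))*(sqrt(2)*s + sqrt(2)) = sqrt(2)*s^3 - 8*s^2 - 2*sqrt(2)*s^2 - 3*sqrt(2)*s + 16*s + 24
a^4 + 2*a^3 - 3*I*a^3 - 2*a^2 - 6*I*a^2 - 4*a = a*(a + 2)*(a - 2*I)*(a - I)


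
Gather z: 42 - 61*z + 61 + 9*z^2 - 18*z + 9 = 9*z^2 - 79*z + 112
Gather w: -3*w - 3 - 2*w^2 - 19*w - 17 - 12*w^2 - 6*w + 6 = -14*w^2 - 28*w - 14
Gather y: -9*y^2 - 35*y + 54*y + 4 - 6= -9*y^2 + 19*y - 2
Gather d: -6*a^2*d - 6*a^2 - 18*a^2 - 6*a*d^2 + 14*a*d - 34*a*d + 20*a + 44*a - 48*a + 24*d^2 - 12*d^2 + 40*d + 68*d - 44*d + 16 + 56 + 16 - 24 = -24*a^2 + 16*a + d^2*(12 - 6*a) + d*(-6*a^2 - 20*a + 64) + 64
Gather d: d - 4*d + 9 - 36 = -3*d - 27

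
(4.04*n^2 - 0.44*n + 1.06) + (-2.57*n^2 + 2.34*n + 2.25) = 1.47*n^2 + 1.9*n + 3.31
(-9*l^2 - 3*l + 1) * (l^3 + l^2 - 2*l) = -9*l^5 - 12*l^4 + 16*l^3 + 7*l^2 - 2*l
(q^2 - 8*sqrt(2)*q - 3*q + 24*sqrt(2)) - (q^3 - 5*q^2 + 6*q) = -q^3 + 6*q^2 - 8*sqrt(2)*q - 9*q + 24*sqrt(2)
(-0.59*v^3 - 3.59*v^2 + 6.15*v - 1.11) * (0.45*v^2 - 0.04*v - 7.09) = -0.2655*v^5 - 1.5919*v^4 + 7.0942*v^3 + 24.7076*v^2 - 43.5591*v + 7.8699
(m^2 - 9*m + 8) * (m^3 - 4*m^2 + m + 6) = m^5 - 13*m^4 + 45*m^3 - 35*m^2 - 46*m + 48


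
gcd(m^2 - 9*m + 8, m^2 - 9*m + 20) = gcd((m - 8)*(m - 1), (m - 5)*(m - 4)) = 1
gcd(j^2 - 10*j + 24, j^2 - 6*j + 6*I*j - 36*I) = j - 6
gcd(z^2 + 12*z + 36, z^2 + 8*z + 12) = z + 6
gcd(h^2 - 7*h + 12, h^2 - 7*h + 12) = h^2 - 7*h + 12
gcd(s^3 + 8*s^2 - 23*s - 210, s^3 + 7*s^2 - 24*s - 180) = s^2 + s - 30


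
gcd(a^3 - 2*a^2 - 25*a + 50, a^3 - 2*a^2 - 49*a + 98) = a - 2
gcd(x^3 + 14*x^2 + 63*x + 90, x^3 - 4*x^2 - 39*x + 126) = x + 6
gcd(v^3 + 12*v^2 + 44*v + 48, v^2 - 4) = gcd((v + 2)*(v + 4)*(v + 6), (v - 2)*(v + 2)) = v + 2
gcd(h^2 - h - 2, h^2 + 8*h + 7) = h + 1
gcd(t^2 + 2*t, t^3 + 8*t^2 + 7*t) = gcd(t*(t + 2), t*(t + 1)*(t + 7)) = t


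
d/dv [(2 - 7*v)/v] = -2/v^2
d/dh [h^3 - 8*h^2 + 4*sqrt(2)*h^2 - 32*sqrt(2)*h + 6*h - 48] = 3*h^2 - 16*h + 8*sqrt(2)*h - 32*sqrt(2) + 6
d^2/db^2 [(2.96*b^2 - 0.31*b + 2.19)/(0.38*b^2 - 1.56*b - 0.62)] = (-4.44089209850063e-16*b^4 + 3.419848*b^3 + 6.081672*b^2 - 8.227608*b + 14.566408)/(0.054872*b^6 - 0.675792*b^5 + 2.50572*b^4 - 1.5912*b^3 - 4.08828*b^2 - 1.798992*b - 0.238328)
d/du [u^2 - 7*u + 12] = 2*u - 7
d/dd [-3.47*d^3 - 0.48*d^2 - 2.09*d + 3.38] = -10.41*d^2 - 0.96*d - 2.09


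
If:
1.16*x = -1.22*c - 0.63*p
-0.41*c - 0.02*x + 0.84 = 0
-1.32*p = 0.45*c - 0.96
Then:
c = 2.16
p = -0.01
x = -2.27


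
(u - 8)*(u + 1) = u^2 - 7*u - 8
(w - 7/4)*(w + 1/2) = w^2 - 5*w/4 - 7/8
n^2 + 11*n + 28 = (n + 4)*(n + 7)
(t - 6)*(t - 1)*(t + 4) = t^3 - 3*t^2 - 22*t + 24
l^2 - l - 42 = (l - 7)*(l + 6)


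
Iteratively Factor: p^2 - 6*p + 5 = (p - 1)*(p - 5)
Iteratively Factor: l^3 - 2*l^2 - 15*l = (l)*(l^2 - 2*l - 15) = l*(l + 3)*(l - 5)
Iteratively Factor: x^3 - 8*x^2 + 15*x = (x - 5)*(x^2 - 3*x) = (x - 5)*(x - 3)*(x)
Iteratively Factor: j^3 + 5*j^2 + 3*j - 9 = (j - 1)*(j^2 + 6*j + 9) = (j - 1)*(j + 3)*(j + 3)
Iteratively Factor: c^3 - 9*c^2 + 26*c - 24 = (c - 4)*(c^2 - 5*c + 6) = (c - 4)*(c - 2)*(c - 3)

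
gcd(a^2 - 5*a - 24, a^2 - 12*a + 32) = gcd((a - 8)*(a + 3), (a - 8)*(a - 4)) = a - 8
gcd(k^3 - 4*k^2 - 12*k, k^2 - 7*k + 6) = k - 6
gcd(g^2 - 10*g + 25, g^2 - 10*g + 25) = g^2 - 10*g + 25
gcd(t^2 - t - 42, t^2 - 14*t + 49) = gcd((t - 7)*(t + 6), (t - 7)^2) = t - 7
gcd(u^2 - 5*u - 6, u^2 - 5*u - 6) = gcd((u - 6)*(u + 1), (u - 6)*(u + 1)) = u^2 - 5*u - 6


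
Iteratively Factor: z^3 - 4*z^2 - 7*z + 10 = (z - 5)*(z^2 + z - 2) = (z - 5)*(z - 1)*(z + 2)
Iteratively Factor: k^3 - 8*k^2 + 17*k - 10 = (k - 2)*(k^2 - 6*k + 5) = (k - 2)*(k - 1)*(k - 5)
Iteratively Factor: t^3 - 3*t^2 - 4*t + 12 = (t - 2)*(t^2 - t - 6) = (t - 2)*(t + 2)*(t - 3)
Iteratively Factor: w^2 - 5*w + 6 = (w - 3)*(w - 2)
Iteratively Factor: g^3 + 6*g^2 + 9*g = (g)*(g^2 + 6*g + 9) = g*(g + 3)*(g + 3)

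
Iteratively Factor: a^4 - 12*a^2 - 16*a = (a)*(a^3 - 12*a - 16) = a*(a + 2)*(a^2 - 2*a - 8) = a*(a + 2)^2*(a - 4)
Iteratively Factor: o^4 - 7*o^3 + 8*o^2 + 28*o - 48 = (o + 2)*(o^3 - 9*o^2 + 26*o - 24) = (o - 4)*(o + 2)*(o^2 - 5*o + 6) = (o - 4)*(o - 3)*(o + 2)*(o - 2)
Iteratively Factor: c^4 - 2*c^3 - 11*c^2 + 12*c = (c)*(c^3 - 2*c^2 - 11*c + 12) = c*(c - 1)*(c^2 - c - 12) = c*(c - 1)*(c + 3)*(c - 4)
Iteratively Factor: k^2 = (k)*(k)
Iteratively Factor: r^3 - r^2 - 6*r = (r)*(r^2 - r - 6) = r*(r - 3)*(r + 2)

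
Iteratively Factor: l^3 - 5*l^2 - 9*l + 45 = (l + 3)*(l^2 - 8*l + 15) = (l - 3)*(l + 3)*(l - 5)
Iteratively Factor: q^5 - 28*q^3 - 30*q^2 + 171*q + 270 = (q + 3)*(q^4 - 3*q^3 - 19*q^2 + 27*q + 90) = (q - 3)*(q + 3)*(q^3 - 19*q - 30) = (q - 3)*(q + 2)*(q + 3)*(q^2 - 2*q - 15) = (q - 3)*(q + 2)*(q + 3)^2*(q - 5)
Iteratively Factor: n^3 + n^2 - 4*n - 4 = (n - 2)*(n^2 + 3*n + 2) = (n - 2)*(n + 1)*(n + 2)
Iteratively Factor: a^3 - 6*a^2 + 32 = (a - 4)*(a^2 - 2*a - 8) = (a - 4)^2*(a + 2)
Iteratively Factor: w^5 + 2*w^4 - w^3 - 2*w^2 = (w)*(w^4 + 2*w^3 - w^2 - 2*w) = w*(w + 1)*(w^3 + w^2 - 2*w) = w*(w + 1)*(w + 2)*(w^2 - w) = w^2*(w + 1)*(w + 2)*(w - 1)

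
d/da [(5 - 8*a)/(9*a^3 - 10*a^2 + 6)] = (-72*a^3 + 80*a^2 + a*(8*a - 5)*(27*a - 20) - 48)/(9*a^3 - 10*a^2 + 6)^2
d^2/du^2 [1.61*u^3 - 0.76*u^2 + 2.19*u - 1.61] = 9.66*u - 1.52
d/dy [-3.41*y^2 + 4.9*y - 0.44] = 4.9 - 6.82*y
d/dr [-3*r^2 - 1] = -6*r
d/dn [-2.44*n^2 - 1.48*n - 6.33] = -4.88*n - 1.48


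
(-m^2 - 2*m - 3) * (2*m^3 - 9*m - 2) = -2*m^5 - 4*m^4 + 3*m^3 + 20*m^2 + 31*m + 6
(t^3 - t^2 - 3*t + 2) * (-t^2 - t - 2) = -t^5 + 2*t^3 + 3*t^2 + 4*t - 4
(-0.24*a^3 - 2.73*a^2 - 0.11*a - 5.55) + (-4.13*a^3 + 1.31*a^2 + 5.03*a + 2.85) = -4.37*a^3 - 1.42*a^2 + 4.92*a - 2.7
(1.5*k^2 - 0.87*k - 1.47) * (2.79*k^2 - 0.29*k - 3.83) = 4.185*k^4 - 2.8623*k^3 - 9.594*k^2 + 3.7584*k + 5.6301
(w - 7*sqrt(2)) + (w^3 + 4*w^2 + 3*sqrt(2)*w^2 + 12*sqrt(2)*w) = w^3 + 4*w^2 + 3*sqrt(2)*w^2 + w + 12*sqrt(2)*w - 7*sqrt(2)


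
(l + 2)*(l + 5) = l^2 + 7*l + 10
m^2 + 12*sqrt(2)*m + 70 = (m + 5*sqrt(2))*(m + 7*sqrt(2))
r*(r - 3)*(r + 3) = r^3 - 9*r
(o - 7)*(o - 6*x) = o^2 - 6*o*x - 7*o + 42*x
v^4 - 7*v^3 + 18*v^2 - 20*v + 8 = (v - 2)^3*(v - 1)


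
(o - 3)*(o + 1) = o^2 - 2*o - 3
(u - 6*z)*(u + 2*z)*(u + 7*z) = u^3 + 3*u^2*z - 40*u*z^2 - 84*z^3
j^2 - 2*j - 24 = (j - 6)*(j + 4)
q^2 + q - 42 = (q - 6)*(q + 7)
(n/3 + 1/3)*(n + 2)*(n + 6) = n^3/3 + 3*n^2 + 20*n/3 + 4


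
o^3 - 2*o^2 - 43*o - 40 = (o - 8)*(o + 1)*(o + 5)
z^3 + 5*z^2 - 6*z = z*(z - 1)*(z + 6)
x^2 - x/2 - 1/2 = (x - 1)*(x + 1/2)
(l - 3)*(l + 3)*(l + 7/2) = l^3 + 7*l^2/2 - 9*l - 63/2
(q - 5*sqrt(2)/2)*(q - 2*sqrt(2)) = q^2 - 9*sqrt(2)*q/2 + 10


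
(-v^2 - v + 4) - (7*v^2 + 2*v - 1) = -8*v^2 - 3*v + 5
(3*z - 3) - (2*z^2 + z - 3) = -2*z^2 + 2*z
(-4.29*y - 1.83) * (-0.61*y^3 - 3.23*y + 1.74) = 2.6169*y^4 + 1.1163*y^3 + 13.8567*y^2 - 1.5537*y - 3.1842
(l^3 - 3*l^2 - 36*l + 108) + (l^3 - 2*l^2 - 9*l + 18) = 2*l^3 - 5*l^2 - 45*l + 126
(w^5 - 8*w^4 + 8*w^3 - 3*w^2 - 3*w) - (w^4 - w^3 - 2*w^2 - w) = w^5 - 9*w^4 + 9*w^3 - w^2 - 2*w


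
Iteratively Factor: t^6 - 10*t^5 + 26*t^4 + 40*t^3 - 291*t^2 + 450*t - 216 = (t - 3)*(t^5 - 7*t^4 + 5*t^3 + 55*t^2 - 126*t + 72) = (t - 3)^2*(t^4 - 4*t^3 - 7*t^2 + 34*t - 24) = (t - 3)^2*(t - 1)*(t^3 - 3*t^2 - 10*t + 24) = (t - 3)^2*(t - 1)*(t + 3)*(t^2 - 6*t + 8) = (t - 4)*(t - 3)^2*(t - 1)*(t + 3)*(t - 2)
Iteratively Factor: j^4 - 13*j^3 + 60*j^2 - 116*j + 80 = (j - 2)*(j^3 - 11*j^2 + 38*j - 40) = (j - 2)^2*(j^2 - 9*j + 20) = (j - 4)*(j - 2)^2*(j - 5)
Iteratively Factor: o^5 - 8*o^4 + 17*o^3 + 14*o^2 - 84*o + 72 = (o - 2)*(o^4 - 6*o^3 + 5*o^2 + 24*o - 36) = (o - 2)^2*(o^3 - 4*o^2 - 3*o + 18) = (o - 2)^2*(o + 2)*(o^2 - 6*o + 9) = (o - 3)*(o - 2)^2*(o + 2)*(o - 3)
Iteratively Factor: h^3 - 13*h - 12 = (h + 1)*(h^2 - h - 12) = (h + 1)*(h + 3)*(h - 4)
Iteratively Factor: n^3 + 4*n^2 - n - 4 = (n + 1)*(n^2 + 3*n - 4) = (n + 1)*(n + 4)*(n - 1)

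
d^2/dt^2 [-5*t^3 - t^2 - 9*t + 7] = -30*t - 2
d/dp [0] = 0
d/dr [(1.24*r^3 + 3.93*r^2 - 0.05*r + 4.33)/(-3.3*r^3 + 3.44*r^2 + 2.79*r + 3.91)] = (17.2346*r^4 + 6.5892*r^3 + 68.5489*r^2 + 0.9422*r - 12.2762)/(10.89*r^6 - 22.704*r^5 - 6.5804*r^4 - 6.6108*r^3 + 34.6849*r^2 + 21.8178*r + 15.2881)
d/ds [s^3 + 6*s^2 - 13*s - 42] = 3*s^2 + 12*s - 13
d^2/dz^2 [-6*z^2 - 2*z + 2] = -12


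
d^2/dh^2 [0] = 0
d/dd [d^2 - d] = 2*d - 1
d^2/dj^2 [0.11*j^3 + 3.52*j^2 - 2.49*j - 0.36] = 0.66*j + 7.04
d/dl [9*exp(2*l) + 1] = 18*exp(2*l)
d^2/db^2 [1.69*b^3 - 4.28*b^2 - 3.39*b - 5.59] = 10.14*b - 8.56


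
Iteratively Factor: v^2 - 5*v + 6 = (v - 3)*(v - 2)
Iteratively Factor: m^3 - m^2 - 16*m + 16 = (m - 4)*(m^2 + 3*m - 4) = (m - 4)*(m + 4)*(m - 1)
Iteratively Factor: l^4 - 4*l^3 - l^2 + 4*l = (l + 1)*(l^3 - 5*l^2 + 4*l) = l*(l + 1)*(l^2 - 5*l + 4) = l*(l - 1)*(l + 1)*(l - 4)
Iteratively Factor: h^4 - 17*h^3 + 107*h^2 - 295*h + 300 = (h - 4)*(h^3 - 13*h^2 + 55*h - 75) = (h - 4)*(h - 3)*(h^2 - 10*h + 25) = (h - 5)*(h - 4)*(h - 3)*(h - 5)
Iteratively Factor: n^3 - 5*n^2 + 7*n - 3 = (n - 1)*(n^2 - 4*n + 3) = (n - 3)*(n - 1)*(n - 1)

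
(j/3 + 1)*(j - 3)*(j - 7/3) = j^3/3 - 7*j^2/9 - 3*j + 7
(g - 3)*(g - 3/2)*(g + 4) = g^3 - g^2/2 - 27*g/2 + 18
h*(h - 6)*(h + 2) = h^3 - 4*h^2 - 12*h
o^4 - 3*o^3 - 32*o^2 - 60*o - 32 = (o - 8)*(o + 1)*(o + 2)^2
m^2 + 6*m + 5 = (m + 1)*(m + 5)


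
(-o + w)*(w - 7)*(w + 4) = -o*w^2 + 3*o*w + 28*o + w^3 - 3*w^2 - 28*w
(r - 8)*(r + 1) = r^2 - 7*r - 8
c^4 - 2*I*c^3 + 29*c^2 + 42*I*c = c*(c - 7*I)*(c + 2*I)*(c + 3*I)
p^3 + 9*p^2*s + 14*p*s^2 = p*(p + 2*s)*(p + 7*s)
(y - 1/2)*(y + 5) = y^2 + 9*y/2 - 5/2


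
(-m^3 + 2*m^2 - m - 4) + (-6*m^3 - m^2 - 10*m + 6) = -7*m^3 + m^2 - 11*m + 2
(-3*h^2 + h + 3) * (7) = -21*h^2 + 7*h + 21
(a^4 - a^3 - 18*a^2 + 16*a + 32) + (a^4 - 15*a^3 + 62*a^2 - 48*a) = 2*a^4 - 16*a^3 + 44*a^2 - 32*a + 32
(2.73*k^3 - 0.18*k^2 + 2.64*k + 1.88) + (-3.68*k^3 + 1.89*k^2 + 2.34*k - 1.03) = -0.95*k^3 + 1.71*k^2 + 4.98*k + 0.85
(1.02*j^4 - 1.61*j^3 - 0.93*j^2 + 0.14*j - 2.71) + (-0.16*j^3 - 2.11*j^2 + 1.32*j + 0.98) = 1.02*j^4 - 1.77*j^3 - 3.04*j^2 + 1.46*j - 1.73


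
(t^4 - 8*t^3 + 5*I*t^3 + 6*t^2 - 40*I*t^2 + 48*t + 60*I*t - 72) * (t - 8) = t^5 - 16*t^4 + 5*I*t^4 + 70*t^3 - 80*I*t^3 + 380*I*t^2 - 456*t - 480*I*t + 576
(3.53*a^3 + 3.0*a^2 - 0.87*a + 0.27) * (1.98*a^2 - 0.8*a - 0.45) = 6.9894*a^5 + 3.116*a^4 - 5.7111*a^3 - 0.1194*a^2 + 0.1755*a - 0.1215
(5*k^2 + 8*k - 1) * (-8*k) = -40*k^3 - 64*k^2 + 8*k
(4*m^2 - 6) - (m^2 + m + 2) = 3*m^2 - m - 8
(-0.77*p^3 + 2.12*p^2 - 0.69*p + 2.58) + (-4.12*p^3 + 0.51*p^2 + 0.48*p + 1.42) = -4.89*p^3 + 2.63*p^2 - 0.21*p + 4.0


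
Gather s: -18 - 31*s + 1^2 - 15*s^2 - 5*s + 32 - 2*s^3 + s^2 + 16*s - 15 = -2*s^3 - 14*s^2 - 20*s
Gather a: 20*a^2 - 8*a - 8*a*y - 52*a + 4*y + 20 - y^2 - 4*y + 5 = 20*a^2 + a*(-8*y - 60) - y^2 + 25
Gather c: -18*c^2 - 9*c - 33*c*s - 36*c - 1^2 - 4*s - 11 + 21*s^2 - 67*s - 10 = -18*c^2 + c*(-33*s - 45) + 21*s^2 - 71*s - 22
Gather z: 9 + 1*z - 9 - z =0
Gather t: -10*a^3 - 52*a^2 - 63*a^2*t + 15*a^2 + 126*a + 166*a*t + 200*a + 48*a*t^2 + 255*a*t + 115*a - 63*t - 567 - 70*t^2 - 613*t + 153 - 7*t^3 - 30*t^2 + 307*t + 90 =-10*a^3 - 37*a^2 + 441*a - 7*t^3 + t^2*(48*a - 100) + t*(-63*a^2 + 421*a - 369) - 324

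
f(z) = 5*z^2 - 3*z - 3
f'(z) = 10*z - 3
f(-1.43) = 11.51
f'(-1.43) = -17.30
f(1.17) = 0.33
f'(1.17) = 8.70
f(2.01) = 11.17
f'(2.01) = 17.10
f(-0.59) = 0.51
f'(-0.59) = -8.90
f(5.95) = 156.16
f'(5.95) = 56.50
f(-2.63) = 39.47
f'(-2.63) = -29.30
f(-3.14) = 55.72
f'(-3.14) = -34.40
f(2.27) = 15.95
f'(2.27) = 19.70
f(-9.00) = 429.00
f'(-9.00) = -93.00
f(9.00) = 375.00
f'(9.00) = 87.00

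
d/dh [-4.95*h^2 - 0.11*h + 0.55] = -9.9*h - 0.11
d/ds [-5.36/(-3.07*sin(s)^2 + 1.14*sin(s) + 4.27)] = (6.1104 - 32.9104*sin(s))*cos(s)/(-3.07*sin(s)^2 + 1.14*sin(s) + 4.27)^2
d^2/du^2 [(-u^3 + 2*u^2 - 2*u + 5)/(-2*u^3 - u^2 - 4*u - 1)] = 2*(-10*u^6 - 72*u^4 - 43*u^3 - 141*u^2 - 33*u - 85)/(8*u^9 + 12*u^8 + 54*u^7 + 61*u^6 + 120*u^5 + 99*u^4 + 94*u^3 + 51*u^2 + 12*u + 1)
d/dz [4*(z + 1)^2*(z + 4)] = 12*(z + 1)*(z + 3)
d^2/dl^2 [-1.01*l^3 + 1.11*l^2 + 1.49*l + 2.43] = 2.22 - 6.06*l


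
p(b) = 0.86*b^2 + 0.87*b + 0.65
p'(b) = 1.72*b + 0.87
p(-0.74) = 0.48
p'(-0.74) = -0.40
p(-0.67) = 0.45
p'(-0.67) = -0.28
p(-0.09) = 0.58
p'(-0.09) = 0.72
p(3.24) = 12.50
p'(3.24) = 6.44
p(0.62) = 1.52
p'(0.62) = 1.94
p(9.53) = 87.05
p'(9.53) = 17.26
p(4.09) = 18.59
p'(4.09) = 7.90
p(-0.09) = 0.58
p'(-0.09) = 0.72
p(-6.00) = 26.39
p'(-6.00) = -9.45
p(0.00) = 0.65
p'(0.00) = 0.87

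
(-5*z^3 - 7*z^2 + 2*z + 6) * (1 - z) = 5*z^4 + 2*z^3 - 9*z^2 - 4*z + 6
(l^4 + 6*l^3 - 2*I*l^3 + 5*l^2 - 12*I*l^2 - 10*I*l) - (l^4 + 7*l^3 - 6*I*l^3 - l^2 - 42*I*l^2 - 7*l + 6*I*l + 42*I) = -l^3 + 4*I*l^3 + 6*l^2 + 30*I*l^2 + 7*l - 16*I*l - 42*I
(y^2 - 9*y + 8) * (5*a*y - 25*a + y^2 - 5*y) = 5*a*y^3 - 70*a*y^2 + 265*a*y - 200*a + y^4 - 14*y^3 + 53*y^2 - 40*y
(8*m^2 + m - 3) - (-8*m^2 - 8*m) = 16*m^2 + 9*m - 3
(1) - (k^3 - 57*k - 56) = -k^3 + 57*k + 57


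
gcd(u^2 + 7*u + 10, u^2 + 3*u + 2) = u + 2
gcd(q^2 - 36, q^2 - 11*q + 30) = q - 6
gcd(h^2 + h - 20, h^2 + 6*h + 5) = h + 5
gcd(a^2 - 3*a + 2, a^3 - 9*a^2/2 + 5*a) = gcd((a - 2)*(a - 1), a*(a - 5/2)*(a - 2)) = a - 2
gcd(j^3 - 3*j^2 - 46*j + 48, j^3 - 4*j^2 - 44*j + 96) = j^2 - 2*j - 48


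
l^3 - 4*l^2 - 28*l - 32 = (l - 8)*(l + 2)^2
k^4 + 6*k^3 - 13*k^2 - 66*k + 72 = (k - 3)*(k - 1)*(k + 4)*(k + 6)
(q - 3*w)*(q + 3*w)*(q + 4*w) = q^3 + 4*q^2*w - 9*q*w^2 - 36*w^3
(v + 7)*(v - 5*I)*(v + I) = v^3 + 7*v^2 - 4*I*v^2 + 5*v - 28*I*v + 35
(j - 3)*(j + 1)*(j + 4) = j^3 + 2*j^2 - 11*j - 12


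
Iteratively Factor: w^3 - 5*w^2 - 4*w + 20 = (w - 2)*(w^2 - 3*w - 10) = (w - 2)*(w + 2)*(w - 5)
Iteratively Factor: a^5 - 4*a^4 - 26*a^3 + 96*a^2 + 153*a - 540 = (a - 5)*(a^4 + a^3 - 21*a^2 - 9*a + 108) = (a - 5)*(a - 3)*(a^3 + 4*a^2 - 9*a - 36) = (a - 5)*(a - 3)^2*(a^2 + 7*a + 12) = (a - 5)*(a - 3)^2*(a + 3)*(a + 4)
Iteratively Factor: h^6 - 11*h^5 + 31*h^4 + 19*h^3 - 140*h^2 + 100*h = (h - 1)*(h^5 - 10*h^4 + 21*h^3 + 40*h^2 - 100*h) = (h - 1)*(h + 2)*(h^4 - 12*h^3 + 45*h^2 - 50*h) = h*(h - 1)*(h + 2)*(h^3 - 12*h^2 + 45*h - 50) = h*(h - 2)*(h - 1)*(h + 2)*(h^2 - 10*h + 25) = h*(h - 5)*(h - 2)*(h - 1)*(h + 2)*(h - 5)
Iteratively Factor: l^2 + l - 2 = (l - 1)*(l + 2)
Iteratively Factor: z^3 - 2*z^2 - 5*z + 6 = (z + 2)*(z^2 - 4*z + 3) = (z - 3)*(z + 2)*(z - 1)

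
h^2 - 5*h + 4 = (h - 4)*(h - 1)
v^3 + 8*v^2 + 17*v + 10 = (v + 1)*(v + 2)*(v + 5)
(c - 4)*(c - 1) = c^2 - 5*c + 4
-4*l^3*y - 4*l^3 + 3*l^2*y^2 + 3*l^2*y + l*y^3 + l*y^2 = (-l + y)*(4*l + y)*(l*y + l)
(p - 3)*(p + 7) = p^2 + 4*p - 21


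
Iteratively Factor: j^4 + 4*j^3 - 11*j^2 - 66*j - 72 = (j - 4)*(j^3 + 8*j^2 + 21*j + 18) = (j - 4)*(j + 3)*(j^2 + 5*j + 6) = (j - 4)*(j + 2)*(j + 3)*(j + 3)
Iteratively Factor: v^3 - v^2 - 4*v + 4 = (v - 2)*(v^2 + v - 2) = (v - 2)*(v - 1)*(v + 2)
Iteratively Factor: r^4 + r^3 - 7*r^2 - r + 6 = (r - 1)*(r^3 + 2*r^2 - 5*r - 6) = (r - 1)*(r + 1)*(r^2 + r - 6) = (r - 1)*(r + 1)*(r + 3)*(r - 2)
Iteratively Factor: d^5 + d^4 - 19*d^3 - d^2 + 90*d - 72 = (d - 2)*(d^4 + 3*d^3 - 13*d^2 - 27*d + 36) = (d - 2)*(d - 1)*(d^3 + 4*d^2 - 9*d - 36) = (d - 2)*(d - 1)*(d + 3)*(d^2 + d - 12) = (d - 2)*(d - 1)*(d + 3)*(d + 4)*(d - 3)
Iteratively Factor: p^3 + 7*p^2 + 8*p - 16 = (p - 1)*(p^2 + 8*p + 16) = (p - 1)*(p + 4)*(p + 4)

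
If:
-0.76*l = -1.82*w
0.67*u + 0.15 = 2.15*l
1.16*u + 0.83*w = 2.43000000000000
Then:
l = 0.66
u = 1.90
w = 0.28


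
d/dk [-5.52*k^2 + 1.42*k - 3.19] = 1.42 - 11.04*k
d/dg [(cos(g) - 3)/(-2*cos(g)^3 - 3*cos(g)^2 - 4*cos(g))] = (-4*cos(g)^3 + 15*cos(g)^2 + 18*cos(g) + 12)*sin(g)/((3*cos(g) + cos(2*g) + 5)^2*cos(g)^2)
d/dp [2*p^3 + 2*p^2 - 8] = 2*p*(3*p + 2)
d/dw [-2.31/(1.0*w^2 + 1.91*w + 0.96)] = (4.62*w + 4.4121)/(1.0*w^2 + 1.91*w + 0.96)^2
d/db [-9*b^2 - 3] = -18*b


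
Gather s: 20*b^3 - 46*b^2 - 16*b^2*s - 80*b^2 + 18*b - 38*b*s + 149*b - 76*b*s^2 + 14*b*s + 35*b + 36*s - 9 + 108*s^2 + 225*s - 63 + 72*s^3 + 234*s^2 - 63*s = 20*b^3 - 126*b^2 + 202*b + 72*s^3 + s^2*(342 - 76*b) + s*(-16*b^2 - 24*b + 198) - 72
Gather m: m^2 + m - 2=m^2 + m - 2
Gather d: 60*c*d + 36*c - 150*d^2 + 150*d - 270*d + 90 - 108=36*c - 150*d^2 + d*(60*c - 120) - 18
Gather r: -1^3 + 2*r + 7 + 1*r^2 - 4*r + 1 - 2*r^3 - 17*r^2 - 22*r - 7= -2*r^3 - 16*r^2 - 24*r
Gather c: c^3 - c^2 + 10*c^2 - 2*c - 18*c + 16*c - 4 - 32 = c^3 + 9*c^2 - 4*c - 36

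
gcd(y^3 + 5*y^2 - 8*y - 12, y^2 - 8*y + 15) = 1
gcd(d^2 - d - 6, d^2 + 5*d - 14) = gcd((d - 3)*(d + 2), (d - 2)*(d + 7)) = 1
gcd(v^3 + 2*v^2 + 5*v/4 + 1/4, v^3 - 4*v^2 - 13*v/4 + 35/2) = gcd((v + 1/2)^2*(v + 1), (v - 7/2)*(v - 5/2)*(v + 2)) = 1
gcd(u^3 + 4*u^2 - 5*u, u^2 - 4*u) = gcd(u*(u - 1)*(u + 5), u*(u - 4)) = u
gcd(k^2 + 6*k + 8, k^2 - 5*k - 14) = k + 2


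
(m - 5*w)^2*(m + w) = m^3 - 9*m^2*w + 15*m*w^2 + 25*w^3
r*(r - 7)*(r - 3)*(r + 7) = r^4 - 3*r^3 - 49*r^2 + 147*r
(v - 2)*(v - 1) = v^2 - 3*v + 2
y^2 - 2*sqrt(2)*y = y*(y - 2*sqrt(2))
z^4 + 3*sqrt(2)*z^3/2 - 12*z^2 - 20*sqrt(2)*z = z*(z - 5*sqrt(2)/2)*(z + 2*sqrt(2))^2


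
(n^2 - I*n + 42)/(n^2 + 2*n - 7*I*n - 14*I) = (n + 6*I)/(n + 2)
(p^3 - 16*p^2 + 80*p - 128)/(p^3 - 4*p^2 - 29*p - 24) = (p^2 - 8*p + 16)/(p^2 + 4*p + 3)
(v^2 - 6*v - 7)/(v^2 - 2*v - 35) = (v + 1)/(v + 5)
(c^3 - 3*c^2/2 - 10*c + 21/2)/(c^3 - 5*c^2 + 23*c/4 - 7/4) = 2*(c + 3)/(2*c - 1)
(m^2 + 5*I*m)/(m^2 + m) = (m + 5*I)/(m + 1)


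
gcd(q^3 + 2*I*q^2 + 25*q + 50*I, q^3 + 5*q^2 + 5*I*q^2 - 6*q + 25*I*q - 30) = q + 2*I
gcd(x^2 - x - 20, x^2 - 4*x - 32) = x + 4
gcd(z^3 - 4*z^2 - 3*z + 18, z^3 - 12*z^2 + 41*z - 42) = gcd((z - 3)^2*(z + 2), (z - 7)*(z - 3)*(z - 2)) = z - 3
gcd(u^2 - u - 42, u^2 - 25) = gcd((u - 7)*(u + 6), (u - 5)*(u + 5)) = 1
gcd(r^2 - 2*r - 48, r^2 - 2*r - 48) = r^2 - 2*r - 48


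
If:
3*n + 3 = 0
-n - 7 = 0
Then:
No Solution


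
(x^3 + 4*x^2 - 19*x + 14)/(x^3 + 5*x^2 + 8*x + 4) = (x^3 + 4*x^2 - 19*x + 14)/(x^3 + 5*x^2 + 8*x + 4)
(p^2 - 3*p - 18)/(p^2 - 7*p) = (p^2 - 3*p - 18)/(p*(p - 7))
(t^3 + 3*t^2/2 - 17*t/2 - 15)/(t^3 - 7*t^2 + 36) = (t + 5/2)/(t - 6)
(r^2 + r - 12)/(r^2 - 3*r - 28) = (r - 3)/(r - 7)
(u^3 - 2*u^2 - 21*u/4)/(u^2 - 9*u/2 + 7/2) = u*(2*u + 3)/(2*(u - 1))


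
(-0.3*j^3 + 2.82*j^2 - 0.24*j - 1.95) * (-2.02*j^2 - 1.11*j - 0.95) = 0.606*j^5 - 5.3634*j^4 - 2.3604*j^3 + 1.5264*j^2 + 2.3925*j + 1.8525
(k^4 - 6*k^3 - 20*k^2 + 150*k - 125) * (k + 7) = k^5 + k^4 - 62*k^3 + 10*k^2 + 925*k - 875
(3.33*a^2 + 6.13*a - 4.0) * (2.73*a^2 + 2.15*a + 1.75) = 9.0909*a^4 + 23.8944*a^3 + 8.087*a^2 + 2.1275*a - 7.0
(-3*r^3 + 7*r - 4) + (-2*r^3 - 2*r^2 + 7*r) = -5*r^3 - 2*r^2 + 14*r - 4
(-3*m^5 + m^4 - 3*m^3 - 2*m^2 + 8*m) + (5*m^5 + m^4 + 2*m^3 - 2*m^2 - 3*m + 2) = 2*m^5 + 2*m^4 - m^3 - 4*m^2 + 5*m + 2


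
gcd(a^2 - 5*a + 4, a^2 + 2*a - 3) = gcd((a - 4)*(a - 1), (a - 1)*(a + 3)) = a - 1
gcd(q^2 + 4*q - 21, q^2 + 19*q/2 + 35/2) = q + 7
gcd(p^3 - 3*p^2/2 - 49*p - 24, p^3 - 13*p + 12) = 1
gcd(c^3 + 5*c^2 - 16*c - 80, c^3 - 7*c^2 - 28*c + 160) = c^2 + c - 20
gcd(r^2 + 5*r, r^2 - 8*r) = r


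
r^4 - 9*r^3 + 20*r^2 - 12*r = r*(r - 6)*(r - 2)*(r - 1)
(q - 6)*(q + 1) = q^2 - 5*q - 6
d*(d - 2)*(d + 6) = d^3 + 4*d^2 - 12*d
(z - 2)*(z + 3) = z^2 + z - 6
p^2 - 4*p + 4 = (p - 2)^2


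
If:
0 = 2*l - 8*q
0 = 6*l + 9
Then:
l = -3/2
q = -3/8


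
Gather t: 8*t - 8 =8*t - 8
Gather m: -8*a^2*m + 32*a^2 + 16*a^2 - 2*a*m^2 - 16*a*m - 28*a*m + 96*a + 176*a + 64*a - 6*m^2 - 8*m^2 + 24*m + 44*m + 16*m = 48*a^2 + 336*a + m^2*(-2*a - 14) + m*(-8*a^2 - 44*a + 84)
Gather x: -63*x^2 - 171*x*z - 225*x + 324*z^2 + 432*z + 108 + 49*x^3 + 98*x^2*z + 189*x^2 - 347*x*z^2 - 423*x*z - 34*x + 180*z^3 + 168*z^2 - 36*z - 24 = 49*x^3 + x^2*(98*z + 126) + x*(-347*z^2 - 594*z - 259) + 180*z^3 + 492*z^2 + 396*z + 84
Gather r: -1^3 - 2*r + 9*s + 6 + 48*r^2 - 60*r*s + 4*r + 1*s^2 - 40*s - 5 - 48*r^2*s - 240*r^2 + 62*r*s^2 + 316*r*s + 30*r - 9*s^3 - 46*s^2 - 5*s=r^2*(-48*s - 192) + r*(62*s^2 + 256*s + 32) - 9*s^3 - 45*s^2 - 36*s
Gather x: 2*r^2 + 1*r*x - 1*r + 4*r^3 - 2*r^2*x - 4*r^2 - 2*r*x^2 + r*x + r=4*r^3 - 2*r^2 - 2*r*x^2 + x*(-2*r^2 + 2*r)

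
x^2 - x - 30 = (x - 6)*(x + 5)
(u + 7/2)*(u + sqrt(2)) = u^2 + sqrt(2)*u + 7*u/2 + 7*sqrt(2)/2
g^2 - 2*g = g*(g - 2)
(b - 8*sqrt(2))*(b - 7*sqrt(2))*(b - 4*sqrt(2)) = b^3 - 19*sqrt(2)*b^2 + 232*b - 448*sqrt(2)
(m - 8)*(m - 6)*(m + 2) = m^3 - 12*m^2 + 20*m + 96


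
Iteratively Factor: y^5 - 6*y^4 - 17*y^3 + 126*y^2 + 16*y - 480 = (y + 4)*(y^4 - 10*y^3 + 23*y^2 + 34*y - 120) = (y - 5)*(y + 4)*(y^3 - 5*y^2 - 2*y + 24) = (y - 5)*(y - 3)*(y + 4)*(y^2 - 2*y - 8) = (y - 5)*(y - 3)*(y + 2)*(y + 4)*(y - 4)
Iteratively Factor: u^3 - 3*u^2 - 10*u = (u - 5)*(u^2 + 2*u) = u*(u - 5)*(u + 2)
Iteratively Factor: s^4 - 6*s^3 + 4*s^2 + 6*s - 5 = (s - 1)*(s^3 - 5*s^2 - s + 5) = (s - 1)*(s + 1)*(s^2 - 6*s + 5) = (s - 1)^2*(s + 1)*(s - 5)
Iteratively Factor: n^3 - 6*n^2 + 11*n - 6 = (n - 1)*(n^2 - 5*n + 6) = (n - 2)*(n - 1)*(n - 3)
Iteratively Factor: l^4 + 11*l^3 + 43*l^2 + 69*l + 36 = (l + 3)*(l^3 + 8*l^2 + 19*l + 12) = (l + 3)^2*(l^2 + 5*l + 4) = (l + 1)*(l + 3)^2*(l + 4)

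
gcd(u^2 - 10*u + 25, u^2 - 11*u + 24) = 1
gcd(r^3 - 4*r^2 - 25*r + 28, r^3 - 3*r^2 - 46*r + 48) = r - 1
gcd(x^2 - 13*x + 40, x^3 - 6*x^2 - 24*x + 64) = x - 8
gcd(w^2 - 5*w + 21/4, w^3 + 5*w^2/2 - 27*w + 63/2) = w - 3/2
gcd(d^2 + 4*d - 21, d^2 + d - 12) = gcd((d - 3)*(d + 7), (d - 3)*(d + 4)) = d - 3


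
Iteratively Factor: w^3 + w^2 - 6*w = (w + 3)*(w^2 - 2*w) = (w - 2)*(w + 3)*(w)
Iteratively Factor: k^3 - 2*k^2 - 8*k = (k - 4)*(k^2 + 2*k) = (k - 4)*(k + 2)*(k)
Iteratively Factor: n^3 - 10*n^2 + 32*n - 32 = (n - 4)*(n^2 - 6*n + 8) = (n - 4)^2*(n - 2)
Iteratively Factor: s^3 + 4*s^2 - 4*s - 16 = (s + 2)*(s^2 + 2*s - 8) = (s + 2)*(s + 4)*(s - 2)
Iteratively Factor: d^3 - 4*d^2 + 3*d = (d)*(d^2 - 4*d + 3) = d*(d - 1)*(d - 3)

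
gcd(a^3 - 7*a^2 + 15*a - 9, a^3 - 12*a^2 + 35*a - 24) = a^2 - 4*a + 3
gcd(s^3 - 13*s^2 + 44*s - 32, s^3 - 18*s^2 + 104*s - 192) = s^2 - 12*s + 32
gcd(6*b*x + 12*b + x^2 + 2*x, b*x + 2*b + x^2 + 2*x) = x + 2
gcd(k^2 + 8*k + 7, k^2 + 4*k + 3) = k + 1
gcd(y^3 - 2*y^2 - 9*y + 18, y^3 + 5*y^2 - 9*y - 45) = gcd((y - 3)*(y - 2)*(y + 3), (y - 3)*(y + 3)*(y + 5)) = y^2 - 9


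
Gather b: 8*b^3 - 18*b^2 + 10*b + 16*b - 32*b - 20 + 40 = 8*b^3 - 18*b^2 - 6*b + 20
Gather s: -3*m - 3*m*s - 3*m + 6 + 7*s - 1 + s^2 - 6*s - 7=-6*m + s^2 + s*(1 - 3*m) - 2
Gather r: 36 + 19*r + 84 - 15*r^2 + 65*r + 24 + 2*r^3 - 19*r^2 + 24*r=2*r^3 - 34*r^2 + 108*r + 144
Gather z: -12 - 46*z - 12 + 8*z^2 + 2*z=8*z^2 - 44*z - 24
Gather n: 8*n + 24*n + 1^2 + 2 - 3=32*n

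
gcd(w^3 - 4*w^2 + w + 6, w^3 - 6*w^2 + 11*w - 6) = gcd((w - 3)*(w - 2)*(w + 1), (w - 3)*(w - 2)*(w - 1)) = w^2 - 5*w + 6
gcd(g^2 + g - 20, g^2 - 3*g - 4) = g - 4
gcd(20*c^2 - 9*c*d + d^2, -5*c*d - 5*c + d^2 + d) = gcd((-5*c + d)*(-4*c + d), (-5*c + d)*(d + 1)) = 5*c - d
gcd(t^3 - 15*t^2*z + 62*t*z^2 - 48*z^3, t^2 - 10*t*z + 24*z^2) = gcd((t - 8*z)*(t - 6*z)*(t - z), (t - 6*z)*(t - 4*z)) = -t + 6*z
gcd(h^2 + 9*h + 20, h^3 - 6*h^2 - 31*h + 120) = h + 5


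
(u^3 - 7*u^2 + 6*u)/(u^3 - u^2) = (u - 6)/u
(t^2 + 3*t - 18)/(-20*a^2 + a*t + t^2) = (t^2 + 3*t - 18)/(-20*a^2 + a*t + t^2)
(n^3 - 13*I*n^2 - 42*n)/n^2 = n - 13*I - 42/n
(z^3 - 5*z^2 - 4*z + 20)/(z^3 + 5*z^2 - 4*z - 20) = (z - 5)/(z + 5)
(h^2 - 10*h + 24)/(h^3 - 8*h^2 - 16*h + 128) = (h - 6)/(h^2 - 4*h - 32)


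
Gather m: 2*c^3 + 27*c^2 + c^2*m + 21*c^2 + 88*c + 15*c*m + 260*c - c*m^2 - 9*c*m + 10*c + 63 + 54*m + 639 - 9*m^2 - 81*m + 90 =2*c^3 + 48*c^2 + 358*c + m^2*(-c - 9) + m*(c^2 + 6*c - 27) + 792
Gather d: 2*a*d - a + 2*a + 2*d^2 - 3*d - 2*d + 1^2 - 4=a + 2*d^2 + d*(2*a - 5) - 3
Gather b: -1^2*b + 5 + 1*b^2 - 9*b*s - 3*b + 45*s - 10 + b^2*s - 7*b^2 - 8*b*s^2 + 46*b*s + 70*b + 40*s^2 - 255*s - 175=b^2*(s - 6) + b*(-8*s^2 + 37*s + 66) + 40*s^2 - 210*s - 180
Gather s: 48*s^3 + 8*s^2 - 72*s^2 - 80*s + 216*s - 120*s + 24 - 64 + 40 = 48*s^3 - 64*s^2 + 16*s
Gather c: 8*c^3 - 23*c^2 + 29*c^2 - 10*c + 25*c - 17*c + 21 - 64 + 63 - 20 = 8*c^3 + 6*c^2 - 2*c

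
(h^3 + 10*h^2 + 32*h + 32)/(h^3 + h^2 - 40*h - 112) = (h + 2)/(h - 7)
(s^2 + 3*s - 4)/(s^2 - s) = (s + 4)/s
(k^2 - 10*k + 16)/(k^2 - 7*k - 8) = (k - 2)/(k + 1)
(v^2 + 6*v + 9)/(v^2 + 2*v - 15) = (v^2 + 6*v + 9)/(v^2 + 2*v - 15)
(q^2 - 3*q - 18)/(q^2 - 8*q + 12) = (q + 3)/(q - 2)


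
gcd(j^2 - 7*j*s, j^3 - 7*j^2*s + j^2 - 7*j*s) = -j^2 + 7*j*s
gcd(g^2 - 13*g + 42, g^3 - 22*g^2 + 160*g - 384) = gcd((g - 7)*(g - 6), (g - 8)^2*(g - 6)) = g - 6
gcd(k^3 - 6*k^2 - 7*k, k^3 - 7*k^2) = k^2 - 7*k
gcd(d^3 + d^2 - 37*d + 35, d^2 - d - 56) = d + 7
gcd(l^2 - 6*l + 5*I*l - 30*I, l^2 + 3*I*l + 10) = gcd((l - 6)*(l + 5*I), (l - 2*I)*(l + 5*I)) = l + 5*I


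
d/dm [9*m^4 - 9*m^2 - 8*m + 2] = 36*m^3 - 18*m - 8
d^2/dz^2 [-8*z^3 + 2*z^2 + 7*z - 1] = 4 - 48*z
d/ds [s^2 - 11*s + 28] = 2*s - 11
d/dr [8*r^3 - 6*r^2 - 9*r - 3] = 24*r^2 - 12*r - 9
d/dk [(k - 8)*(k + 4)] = 2*k - 4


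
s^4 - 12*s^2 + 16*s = s*(s - 2)^2*(s + 4)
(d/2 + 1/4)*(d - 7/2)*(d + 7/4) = d^3/2 - 5*d^2/8 - 7*d/2 - 49/32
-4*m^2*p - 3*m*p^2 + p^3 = p*(-4*m + p)*(m + p)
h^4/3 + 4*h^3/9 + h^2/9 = h^2*(h/3 + 1/3)*(h + 1/3)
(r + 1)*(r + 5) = r^2 + 6*r + 5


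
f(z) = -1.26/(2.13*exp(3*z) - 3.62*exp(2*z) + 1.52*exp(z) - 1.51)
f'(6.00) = 0.00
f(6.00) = 0.00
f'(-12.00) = 0.00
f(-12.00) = 0.83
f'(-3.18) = 0.03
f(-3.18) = 0.87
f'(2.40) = 0.00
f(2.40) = -0.00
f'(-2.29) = 0.06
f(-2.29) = 0.91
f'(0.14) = 1.39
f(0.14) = 0.96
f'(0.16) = 1.67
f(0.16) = 0.99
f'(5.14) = 0.00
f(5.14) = -0.00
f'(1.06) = 0.21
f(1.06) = -0.05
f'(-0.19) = -0.04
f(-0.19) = 0.83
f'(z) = -1.26*(-6.39*exp(3*z) + 7.24*exp(2*z) - 1.52*exp(z))/(2.13*exp(3*z) - 3.62*exp(2*z) + 1.52*exp(z) - 1.51)^2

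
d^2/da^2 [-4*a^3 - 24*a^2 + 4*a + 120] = -24*a - 48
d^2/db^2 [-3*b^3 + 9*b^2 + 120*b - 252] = 18 - 18*b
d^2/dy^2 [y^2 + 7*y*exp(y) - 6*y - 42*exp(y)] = 7*y*exp(y) - 28*exp(y) + 2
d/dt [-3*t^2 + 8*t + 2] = 8 - 6*t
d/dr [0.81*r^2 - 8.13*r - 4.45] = 1.62*r - 8.13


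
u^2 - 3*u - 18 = (u - 6)*(u + 3)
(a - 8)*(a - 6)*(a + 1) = a^3 - 13*a^2 + 34*a + 48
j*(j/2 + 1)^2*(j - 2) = j^4/4 + j^3/2 - j^2 - 2*j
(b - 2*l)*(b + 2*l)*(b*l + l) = b^3*l + b^2*l - 4*b*l^3 - 4*l^3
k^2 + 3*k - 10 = (k - 2)*(k + 5)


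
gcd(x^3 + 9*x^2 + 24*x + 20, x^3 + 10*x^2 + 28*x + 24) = x^2 + 4*x + 4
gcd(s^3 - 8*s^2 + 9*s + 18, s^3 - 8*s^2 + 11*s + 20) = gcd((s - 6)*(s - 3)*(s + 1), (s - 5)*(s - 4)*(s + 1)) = s + 1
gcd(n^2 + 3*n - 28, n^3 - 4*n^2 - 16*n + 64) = n - 4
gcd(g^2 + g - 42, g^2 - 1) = 1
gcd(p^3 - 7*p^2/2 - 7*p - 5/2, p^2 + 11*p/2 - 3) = 1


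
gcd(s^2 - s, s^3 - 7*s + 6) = s - 1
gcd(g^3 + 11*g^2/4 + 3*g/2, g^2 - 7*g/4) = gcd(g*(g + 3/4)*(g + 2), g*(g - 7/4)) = g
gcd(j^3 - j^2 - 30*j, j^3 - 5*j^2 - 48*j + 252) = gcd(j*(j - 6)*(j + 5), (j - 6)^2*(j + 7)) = j - 6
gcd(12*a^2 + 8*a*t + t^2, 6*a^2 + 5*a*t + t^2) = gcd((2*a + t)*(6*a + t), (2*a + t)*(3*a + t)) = 2*a + t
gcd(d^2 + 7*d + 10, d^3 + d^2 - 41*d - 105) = d + 5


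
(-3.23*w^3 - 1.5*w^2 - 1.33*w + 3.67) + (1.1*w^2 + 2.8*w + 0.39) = -3.23*w^3 - 0.4*w^2 + 1.47*w + 4.06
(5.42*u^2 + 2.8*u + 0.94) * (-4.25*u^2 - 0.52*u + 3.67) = -23.035*u^4 - 14.7184*u^3 + 14.4404*u^2 + 9.7872*u + 3.4498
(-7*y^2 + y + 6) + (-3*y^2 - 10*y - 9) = -10*y^2 - 9*y - 3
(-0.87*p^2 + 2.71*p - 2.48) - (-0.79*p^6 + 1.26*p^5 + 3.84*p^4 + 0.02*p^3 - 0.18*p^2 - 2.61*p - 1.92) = 0.79*p^6 - 1.26*p^5 - 3.84*p^4 - 0.02*p^3 - 0.69*p^2 + 5.32*p - 0.56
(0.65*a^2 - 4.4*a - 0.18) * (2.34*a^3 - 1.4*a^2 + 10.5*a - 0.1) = 1.521*a^5 - 11.206*a^4 + 12.5638*a^3 - 46.013*a^2 - 1.45*a + 0.018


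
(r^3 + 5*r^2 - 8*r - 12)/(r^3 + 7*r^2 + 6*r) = (r - 2)/r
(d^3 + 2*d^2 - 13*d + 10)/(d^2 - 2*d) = d + 4 - 5/d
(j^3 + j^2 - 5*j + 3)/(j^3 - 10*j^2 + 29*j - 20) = (j^2 + 2*j - 3)/(j^2 - 9*j + 20)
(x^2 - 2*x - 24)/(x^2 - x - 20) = (x - 6)/(x - 5)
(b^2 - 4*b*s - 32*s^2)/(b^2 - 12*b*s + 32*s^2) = (-b - 4*s)/(-b + 4*s)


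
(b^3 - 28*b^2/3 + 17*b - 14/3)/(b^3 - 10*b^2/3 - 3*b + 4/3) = (b^2 - 9*b + 14)/(b^2 - 3*b - 4)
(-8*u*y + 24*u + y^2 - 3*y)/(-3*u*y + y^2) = (8*u*y - 24*u - y^2 + 3*y)/(y*(3*u - y))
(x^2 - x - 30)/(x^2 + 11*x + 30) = (x - 6)/(x + 6)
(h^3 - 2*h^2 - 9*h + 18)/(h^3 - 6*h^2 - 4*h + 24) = (h^2 - 9)/(h^2 - 4*h - 12)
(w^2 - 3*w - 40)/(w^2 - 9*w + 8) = (w + 5)/(w - 1)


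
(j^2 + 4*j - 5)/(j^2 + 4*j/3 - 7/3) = 3*(j + 5)/(3*j + 7)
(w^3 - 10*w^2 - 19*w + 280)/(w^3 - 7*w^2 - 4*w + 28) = (w^2 - 3*w - 40)/(w^2 - 4)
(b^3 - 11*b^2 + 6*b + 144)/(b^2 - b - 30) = (b^2 - 5*b - 24)/(b + 5)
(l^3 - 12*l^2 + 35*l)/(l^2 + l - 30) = l*(l - 7)/(l + 6)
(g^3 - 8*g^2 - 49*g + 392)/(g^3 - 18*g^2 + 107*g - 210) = (g^2 - g - 56)/(g^2 - 11*g + 30)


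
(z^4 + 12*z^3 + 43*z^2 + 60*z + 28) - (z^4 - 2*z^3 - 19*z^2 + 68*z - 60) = 14*z^3 + 62*z^2 - 8*z + 88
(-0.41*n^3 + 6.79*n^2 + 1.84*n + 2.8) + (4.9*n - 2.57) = -0.41*n^3 + 6.79*n^2 + 6.74*n + 0.23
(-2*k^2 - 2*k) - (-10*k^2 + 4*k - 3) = 8*k^2 - 6*k + 3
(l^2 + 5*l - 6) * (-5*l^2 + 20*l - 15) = -5*l^4 - 5*l^3 + 115*l^2 - 195*l + 90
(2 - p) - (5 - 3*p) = 2*p - 3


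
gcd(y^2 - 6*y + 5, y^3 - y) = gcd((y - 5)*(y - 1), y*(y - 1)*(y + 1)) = y - 1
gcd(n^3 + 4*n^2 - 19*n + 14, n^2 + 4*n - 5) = n - 1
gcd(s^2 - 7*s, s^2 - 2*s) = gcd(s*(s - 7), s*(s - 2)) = s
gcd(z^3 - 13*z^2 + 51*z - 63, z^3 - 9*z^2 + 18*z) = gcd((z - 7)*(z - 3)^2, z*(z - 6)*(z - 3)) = z - 3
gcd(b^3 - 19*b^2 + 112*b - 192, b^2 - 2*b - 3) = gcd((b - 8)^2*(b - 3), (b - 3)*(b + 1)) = b - 3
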